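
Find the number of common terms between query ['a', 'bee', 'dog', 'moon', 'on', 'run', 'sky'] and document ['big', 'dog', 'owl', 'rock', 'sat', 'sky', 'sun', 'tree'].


Query terms: ['a', 'bee', 'dog', 'moon', 'on', 'run', 'sky']
Document terms: ['big', 'dog', 'owl', 'rock', 'sat', 'sky', 'sun', 'tree']
Common terms: ['dog', 'sky']
Overlap count = 2

2


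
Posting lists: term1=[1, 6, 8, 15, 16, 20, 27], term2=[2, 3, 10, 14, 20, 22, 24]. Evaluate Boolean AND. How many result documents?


Boolean AND: find intersection of posting lists
term1 docs: [1, 6, 8, 15, 16, 20, 27]
term2 docs: [2, 3, 10, 14, 20, 22, 24]
Intersection: [20]
|intersection| = 1

1


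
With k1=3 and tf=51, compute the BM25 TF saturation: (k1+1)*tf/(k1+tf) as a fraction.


BM25 TF component = (k1+1)*tf / (k1+tf)
k1 = 3, tf = 51
Numerator = (3+1)*51 = 204
Denominator = 3 + 51 = 54
= 204/54 = 34/9

34/9


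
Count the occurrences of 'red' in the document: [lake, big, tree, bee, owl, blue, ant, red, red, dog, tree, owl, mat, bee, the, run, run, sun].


Document has 18 words
Scanning for 'red':
Found at positions: [7, 8]
Count = 2

2


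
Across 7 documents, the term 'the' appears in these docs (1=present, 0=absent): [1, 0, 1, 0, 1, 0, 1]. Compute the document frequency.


Checking each document for 'the':
Doc 1: present
Doc 2: absent
Doc 3: present
Doc 4: absent
Doc 5: present
Doc 6: absent
Doc 7: present
df = sum of presences = 1 + 0 + 1 + 0 + 1 + 0 + 1 = 4

4


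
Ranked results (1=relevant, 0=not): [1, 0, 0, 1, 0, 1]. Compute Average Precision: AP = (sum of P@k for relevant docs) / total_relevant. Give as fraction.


Computing P@k for each relevant position:
Position 1: relevant, P@1 = 1/1 = 1
Position 2: not relevant
Position 3: not relevant
Position 4: relevant, P@4 = 2/4 = 1/2
Position 5: not relevant
Position 6: relevant, P@6 = 3/6 = 1/2
Sum of P@k = 1 + 1/2 + 1/2 = 2
AP = 2 / 3 = 2/3

2/3


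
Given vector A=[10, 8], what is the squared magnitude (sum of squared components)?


|A|^2 = sum of squared components
A[0]^2 = 10^2 = 100
A[1]^2 = 8^2 = 64
Sum = 100 + 64 = 164

164


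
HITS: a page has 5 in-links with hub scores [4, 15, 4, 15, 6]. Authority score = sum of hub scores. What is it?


Authority = sum of hub scores of in-linkers
In-link 1: hub score = 4
In-link 2: hub score = 15
In-link 3: hub score = 4
In-link 4: hub score = 15
In-link 5: hub score = 6
Authority = 4 + 15 + 4 + 15 + 6 = 44

44


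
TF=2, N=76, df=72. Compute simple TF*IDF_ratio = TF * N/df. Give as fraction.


TF * (N/df)
= 2 * (76/72)
= 2 * 19/18
= 19/9

19/9


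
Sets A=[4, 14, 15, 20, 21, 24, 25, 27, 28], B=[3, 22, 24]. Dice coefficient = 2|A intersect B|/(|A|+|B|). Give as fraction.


A intersect B = [24]
|A intersect B| = 1
|A| = 9, |B| = 3
Dice = 2*1 / (9+3)
= 2 / 12 = 1/6

1/6


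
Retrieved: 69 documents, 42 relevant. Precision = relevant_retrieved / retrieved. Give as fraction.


Precision = relevant_retrieved / total_retrieved
= 42 / 69
= 42 / (42 + 27)
= 14/23

14/23


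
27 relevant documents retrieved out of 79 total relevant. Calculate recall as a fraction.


Recall = retrieved_relevant / total_relevant
= 27 / 79
= 27 / (27 + 52)
= 27/79

27/79


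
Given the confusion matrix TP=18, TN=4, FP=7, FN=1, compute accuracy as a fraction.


Accuracy = (TP + TN) / (TP + TN + FP + FN)
TP + TN = 18 + 4 = 22
Total = 18 + 4 + 7 + 1 = 30
Accuracy = 22 / 30 = 11/15

11/15


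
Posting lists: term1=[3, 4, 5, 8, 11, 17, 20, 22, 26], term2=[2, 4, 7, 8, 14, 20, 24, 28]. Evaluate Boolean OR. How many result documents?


Boolean OR: find union of posting lists
term1 docs: [3, 4, 5, 8, 11, 17, 20, 22, 26]
term2 docs: [2, 4, 7, 8, 14, 20, 24, 28]
Union: [2, 3, 4, 5, 7, 8, 11, 14, 17, 20, 22, 24, 26, 28]
|union| = 14

14


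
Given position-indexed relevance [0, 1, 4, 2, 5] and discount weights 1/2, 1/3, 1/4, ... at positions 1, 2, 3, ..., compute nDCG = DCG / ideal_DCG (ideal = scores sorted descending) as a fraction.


Position discount weights w_i = 1/(i+1) for i=1..5:
Weights = [1/2, 1/3, 1/4, 1/5, 1/6]
Actual relevance: [0, 1, 4, 2, 5]
DCG = 0/2 + 1/3 + 4/4 + 2/5 + 5/6 = 77/30
Ideal relevance (sorted desc): [5, 4, 2, 1, 0]
Ideal DCG = 5/2 + 4/3 + 2/4 + 1/5 + 0/6 = 68/15
nDCG = DCG / ideal_DCG = 77/30 / 68/15 = 77/136

77/136


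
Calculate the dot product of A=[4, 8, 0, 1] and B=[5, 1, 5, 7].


Dot product = sum of element-wise products
A[0]*B[0] = 4*5 = 20
A[1]*B[1] = 8*1 = 8
A[2]*B[2] = 0*5 = 0
A[3]*B[3] = 1*7 = 7
Sum = 20 + 8 + 0 + 7 = 35

35


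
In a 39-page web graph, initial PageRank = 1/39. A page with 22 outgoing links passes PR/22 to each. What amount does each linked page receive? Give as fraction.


Initial PR = 1/39 = 1/39
Outlinks = 22
Contribution per link = PR / outlinks
= 1/39 / 22
= 1/858

1/858


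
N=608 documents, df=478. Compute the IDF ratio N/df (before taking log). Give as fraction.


IDF ratio = N / df
= 608 / 478
= 304/239

304/239


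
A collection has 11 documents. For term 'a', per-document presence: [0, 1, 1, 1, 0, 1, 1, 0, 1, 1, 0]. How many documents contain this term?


Checking each document for 'a':
Doc 1: absent
Doc 2: present
Doc 3: present
Doc 4: present
Doc 5: absent
Doc 6: present
Doc 7: present
Doc 8: absent
Doc 9: present
Doc 10: present
Doc 11: absent
df = sum of presences = 0 + 1 + 1 + 1 + 0 + 1 + 1 + 0 + 1 + 1 + 0 = 7

7


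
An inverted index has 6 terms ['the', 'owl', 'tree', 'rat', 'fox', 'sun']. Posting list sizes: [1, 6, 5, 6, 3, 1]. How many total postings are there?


Summing posting list sizes:
'the': 1 postings
'owl': 6 postings
'tree': 5 postings
'rat': 6 postings
'fox': 3 postings
'sun': 1 postings
Total = 1 + 6 + 5 + 6 + 3 + 1 = 22

22


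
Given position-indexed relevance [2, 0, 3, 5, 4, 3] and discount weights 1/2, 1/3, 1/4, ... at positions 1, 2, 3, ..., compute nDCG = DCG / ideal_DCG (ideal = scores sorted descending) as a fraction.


Position discount weights w_i = 1/(i+1) for i=1..6:
Weights = [1/2, 1/3, 1/4, 1/5, 1/6, 1/7]
Actual relevance: [2, 0, 3, 5, 4, 3]
DCG = 2/2 + 0/3 + 3/4 + 5/5 + 4/6 + 3/7 = 323/84
Ideal relevance (sorted desc): [5, 4, 3, 3, 2, 0]
Ideal DCG = 5/2 + 4/3 + 3/4 + 3/5 + 2/6 + 0/7 = 331/60
nDCG = DCG / ideal_DCG = 323/84 / 331/60 = 1615/2317

1615/2317


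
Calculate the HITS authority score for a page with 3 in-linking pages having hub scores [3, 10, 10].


Authority = sum of hub scores of in-linkers
In-link 1: hub score = 3
In-link 2: hub score = 10
In-link 3: hub score = 10
Authority = 3 + 10 + 10 = 23

23


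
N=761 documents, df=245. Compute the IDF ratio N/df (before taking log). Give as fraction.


IDF ratio = N / df
= 761 / 245
= 761/245

761/245


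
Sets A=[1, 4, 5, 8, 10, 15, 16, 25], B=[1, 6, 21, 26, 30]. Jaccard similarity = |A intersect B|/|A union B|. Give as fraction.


A intersect B = [1]
|A intersect B| = 1
A union B = [1, 4, 5, 6, 8, 10, 15, 16, 21, 25, 26, 30]
|A union B| = 12
Jaccard = 1/12 = 1/12

1/12


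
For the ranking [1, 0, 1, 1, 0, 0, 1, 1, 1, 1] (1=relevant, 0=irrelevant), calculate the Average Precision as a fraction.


Computing P@k for each relevant position:
Position 1: relevant, P@1 = 1/1 = 1
Position 2: not relevant
Position 3: relevant, P@3 = 2/3 = 2/3
Position 4: relevant, P@4 = 3/4 = 3/4
Position 5: not relevant
Position 6: not relevant
Position 7: relevant, P@7 = 4/7 = 4/7
Position 8: relevant, P@8 = 5/8 = 5/8
Position 9: relevant, P@9 = 6/9 = 2/3
Position 10: relevant, P@10 = 7/10 = 7/10
Sum of P@k = 1 + 2/3 + 3/4 + 4/7 + 5/8 + 2/3 + 7/10 = 4183/840
AP = 4183/840 / 7 = 4183/5880

4183/5880


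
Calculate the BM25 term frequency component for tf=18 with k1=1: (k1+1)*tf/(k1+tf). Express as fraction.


BM25 TF component = (k1+1)*tf / (k1+tf)
k1 = 1, tf = 18
Numerator = (1+1)*18 = 36
Denominator = 1 + 18 = 19
= 36/19 = 36/19

36/19


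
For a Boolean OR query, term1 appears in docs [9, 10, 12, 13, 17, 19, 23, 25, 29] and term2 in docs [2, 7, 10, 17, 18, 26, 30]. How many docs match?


Boolean OR: find union of posting lists
term1 docs: [9, 10, 12, 13, 17, 19, 23, 25, 29]
term2 docs: [2, 7, 10, 17, 18, 26, 30]
Union: [2, 7, 9, 10, 12, 13, 17, 18, 19, 23, 25, 26, 29, 30]
|union| = 14

14


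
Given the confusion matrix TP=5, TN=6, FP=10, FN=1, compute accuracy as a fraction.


Accuracy = (TP + TN) / (TP + TN + FP + FN)
TP + TN = 5 + 6 = 11
Total = 5 + 6 + 10 + 1 = 22
Accuracy = 11 / 22 = 1/2

1/2


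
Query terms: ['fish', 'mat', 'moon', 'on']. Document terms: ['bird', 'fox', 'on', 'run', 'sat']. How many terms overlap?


Query terms: ['fish', 'mat', 'moon', 'on']
Document terms: ['bird', 'fox', 'on', 'run', 'sat']
Common terms: ['on']
Overlap count = 1

1


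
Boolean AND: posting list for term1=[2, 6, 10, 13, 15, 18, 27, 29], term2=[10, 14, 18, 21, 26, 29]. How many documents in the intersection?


Boolean AND: find intersection of posting lists
term1 docs: [2, 6, 10, 13, 15, 18, 27, 29]
term2 docs: [10, 14, 18, 21, 26, 29]
Intersection: [10, 18, 29]
|intersection| = 3

3


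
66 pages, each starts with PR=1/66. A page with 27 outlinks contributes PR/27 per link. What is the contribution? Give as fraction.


Initial PR = 1/66 = 1/66
Outlinks = 27
Contribution per link = PR / outlinks
= 1/66 / 27
= 1/1782

1/1782


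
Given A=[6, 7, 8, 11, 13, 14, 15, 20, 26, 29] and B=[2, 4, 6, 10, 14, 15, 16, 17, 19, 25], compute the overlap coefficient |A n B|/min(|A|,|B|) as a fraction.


A intersect B = [6, 14, 15]
|A intersect B| = 3
min(|A|, |B|) = min(10, 10) = 10
Overlap = 3 / 10 = 3/10

3/10


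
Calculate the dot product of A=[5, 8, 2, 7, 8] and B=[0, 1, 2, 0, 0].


Dot product = sum of element-wise products
A[0]*B[0] = 5*0 = 0
A[1]*B[1] = 8*1 = 8
A[2]*B[2] = 2*2 = 4
A[3]*B[3] = 7*0 = 0
A[4]*B[4] = 8*0 = 0
Sum = 0 + 8 + 4 + 0 + 0 = 12

12


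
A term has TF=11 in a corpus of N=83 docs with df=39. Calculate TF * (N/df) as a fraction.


TF * (N/df)
= 11 * (83/39)
= 11 * 83/39
= 913/39

913/39


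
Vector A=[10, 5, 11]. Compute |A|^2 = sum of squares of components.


|A|^2 = sum of squared components
A[0]^2 = 10^2 = 100
A[1]^2 = 5^2 = 25
A[2]^2 = 11^2 = 121
Sum = 100 + 25 + 121 = 246

246


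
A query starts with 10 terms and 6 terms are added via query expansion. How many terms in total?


Original terms: 10
Expansion terms: 6
Total = 10 + 6 = 16

16


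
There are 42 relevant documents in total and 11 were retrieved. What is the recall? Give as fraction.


Recall = retrieved_relevant / total_relevant
= 11 / 42
= 11 / (11 + 31)
= 11/42

11/42


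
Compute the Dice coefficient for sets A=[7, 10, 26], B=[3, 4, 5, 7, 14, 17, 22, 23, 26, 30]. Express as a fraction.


A intersect B = [7, 26]
|A intersect B| = 2
|A| = 3, |B| = 10
Dice = 2*2 / (3+10)
= 4 / 13 = 4/13

4/13


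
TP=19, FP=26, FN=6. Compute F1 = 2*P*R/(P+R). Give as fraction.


F1 = 2 * P * R / (P + R)
P = TP/(TP+FP) = 19/45 = 19/45
R = TP/(TP+FN) = 19/25 = 19/25
2 * P * R = 2 * 19/45 * 19/25 = 722/1125
P + R = 19/45 + 19/25 = 266/225
F1 = 722/1125 / 266/225 = 19/35

19/35


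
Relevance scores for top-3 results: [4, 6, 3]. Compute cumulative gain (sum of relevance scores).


Cumulative Gain = sum of relevance scores
Position 1: rel=4, running sum=4
Position 2: rel=6, running sum=10
Position 3: rel=3, running sum=13
CG = 13

13


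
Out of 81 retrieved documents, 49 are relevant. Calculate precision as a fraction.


Precision = relevant_retrieved / total_retrieved
= 49 / 81
= 49 / (49 + 32)
= 49/81

49/81


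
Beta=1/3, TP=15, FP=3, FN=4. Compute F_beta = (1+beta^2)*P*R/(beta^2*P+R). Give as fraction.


P = TP/(TP+FP) = 15/18 = 5/6
R = TP/(TP+FN) = 15/19 = 15/19
beta^2 = 1/3^2 = 1/9
(1 + beta^2) = 10/9
Numerator = (1+beta^2)*P*R = 125/171
Denominator = beta^2*P + R = 5/54 + 15/19 = 905/1026
F_beta = 150/181

150/181


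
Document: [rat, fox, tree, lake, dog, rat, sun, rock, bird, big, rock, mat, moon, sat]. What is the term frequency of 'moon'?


Document has 14 words
Scanning for 'moon':
Found at positions: [12]
Count = 1

1


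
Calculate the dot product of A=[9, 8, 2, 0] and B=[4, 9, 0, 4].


Dot product = sum of element-wise products
A[0]*B[0] = 9*4 = 36
A[1]*B[1] = 8*9 = 72
A[2]*B[2] = 2*0 = 0
A[3]*B[3] = 0*4 = 0
Sum = 36 + 72 + 0 + 0 = 108

108


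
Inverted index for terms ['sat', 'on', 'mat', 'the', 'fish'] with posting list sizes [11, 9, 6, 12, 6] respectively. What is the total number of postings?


Summing posting list sizes:
'sat': 11 postings
'on': 9 postings
'mat': 6 postings
'the': 12 postings
'fish': 6 postings
Total = 11 + 9 + 6 + 12 + 6 = 44

44


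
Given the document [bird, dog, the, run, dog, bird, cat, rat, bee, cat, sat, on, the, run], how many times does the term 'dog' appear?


Document has 14 words
Scanning for 'dog':
Found at positions: [1, 4]
Count = 2

2


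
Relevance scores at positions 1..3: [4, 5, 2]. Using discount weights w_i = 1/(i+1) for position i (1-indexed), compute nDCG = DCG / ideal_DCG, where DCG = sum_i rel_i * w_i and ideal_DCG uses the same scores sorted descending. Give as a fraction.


Position discount weights w_i = 1/(i+1) for i=1..3:
Weights = [1/2, 1/3, 1/4]
Actual relevance: [4, 5, 2]
DCG = 4/2 + 5/3 + 2/4 = 25/6
Ideal relevance (sorted desc): [5, 4, 2]
Ideal DCG = 5/2 + 4/3 + 2/4 = 13/3
nDCG = DCG / ideal_DCG = 25/6 / 13/3 = 25/26

25/26


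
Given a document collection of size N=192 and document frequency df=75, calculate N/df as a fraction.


IDF ratio = N / df
= 192 / 75
= 64/25

64/25


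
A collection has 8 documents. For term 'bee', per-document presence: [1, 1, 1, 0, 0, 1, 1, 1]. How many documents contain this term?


Checking each document for 'bee':
Doc 1: present
Doc 2: present
Doc 3: present
Doc 4: absent
Doc 5: absent
Doc 6: present
Doc 7: present
Doc 8: present
df = sum of presences = 1 + 1 + 1 + 0 + 0 + 1 + 1 + 1 = 6

6


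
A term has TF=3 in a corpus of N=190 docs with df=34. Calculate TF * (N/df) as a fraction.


TF * (N/df)
= 3 * (190/34)
= 3 * 95/17
= 285/17

285/17


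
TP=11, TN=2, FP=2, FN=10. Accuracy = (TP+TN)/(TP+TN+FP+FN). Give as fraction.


Accuracy = (TP + TN) / (TP + TN + FP + FN)
TP + TN = 11 + 2 = 13
Total = 11 + 2 + 2 + 10 = 25
Accuracy = 13 / 25 = 13/25

13/25


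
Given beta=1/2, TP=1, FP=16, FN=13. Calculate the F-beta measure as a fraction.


P = TP/(TP+FP) = 1/17 = 1/17
R = TP/(TP+FN) = 1/14 = 1/14
beta^2 = 1/2^2 = 1/4
(1 + beta^2) = 5/4
Numerator = (1+beta^2)*P*R = 5/952
Denominator = beta^2*P + R = 1/68 + 1/14 = 41/476
F_beta = 5/82

5/82


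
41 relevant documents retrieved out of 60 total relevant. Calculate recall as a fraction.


Recall = retrieved_relevant / total_relevant
= 41 / 60
= 41 / (41 + 19)
= 41/60

41/60


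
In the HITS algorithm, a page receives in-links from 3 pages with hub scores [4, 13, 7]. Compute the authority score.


Authority = sum of hub scores of in-linkers
In-link 1: hub score = 4
In-link 2: hub score = 13
In-link 3: hub score = 7
Authority = 4 + 13 + 7 = 24

24


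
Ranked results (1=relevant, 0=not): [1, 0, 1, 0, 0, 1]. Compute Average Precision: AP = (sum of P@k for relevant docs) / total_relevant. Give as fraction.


Computing P@k for each relevant position:
Position 1: relevant, P@1 = 1/1 = 1
Position 2: not relevant
Position 3: relevant, P@3 = 2/3 = 2/3
Position 4: not relevant
Position 5: not relevant
Position 6: relevant, P@6 = 3/6 = 1/2
Sum of P@k = 1 + 2/3 + 1/2 = 13/6
AP = 13/6 / 3 = 13/18

13/18


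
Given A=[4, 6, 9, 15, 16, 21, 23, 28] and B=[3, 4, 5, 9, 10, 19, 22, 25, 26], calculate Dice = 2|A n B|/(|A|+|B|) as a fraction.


A intersect B = [4, 9]
|A intersect B| = 2
|A| = 8, |B| = 9
Dice = 2*2 / (8+9)
= 4 / 17 = 4/17

4/17


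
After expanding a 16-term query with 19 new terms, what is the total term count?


Original terms: 16
Expansion terms: 19
Total = 16 + 19 = 35

35


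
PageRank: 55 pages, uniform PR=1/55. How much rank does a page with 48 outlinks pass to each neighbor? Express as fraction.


Initial PR = 1/55 = 1/55
Outlinks = 48
Contribution per link = PR / outlinks
= 1/55 / 48
= 1/2640

1/2640


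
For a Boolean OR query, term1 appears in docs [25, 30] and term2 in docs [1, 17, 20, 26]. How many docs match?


Boolean OR: find union of posting lists
term1 docs: [25, 30]
term2 docs: [1, 17, 20, 26]
Union: [1, 17, 20, 25, 26, 30]
|union| = 6

6


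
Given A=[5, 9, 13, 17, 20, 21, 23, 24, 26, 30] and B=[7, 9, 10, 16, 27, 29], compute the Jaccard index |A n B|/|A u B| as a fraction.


A intersect B = [9]
|A intersect B| = 1
A union B = [5, 7, 9, 10, 13, 16, 17, 20, 21, 23, 24, 26, 27, 29, 30]
|A union B| = 15
Jaccard = 1/15 = 1/15

1/15


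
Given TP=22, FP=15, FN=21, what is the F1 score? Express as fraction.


F1 = 2 * P * R / (P + R)
P = TP/(TP+FP) = 22/37 = 22/37
R = TP/(TP+FN) = 22/43 = 22/43
2 * P * R = 2 * 22/37 * 22/43 = 968/1591
P + R = 22/37 + 22/43 = 1760/1591
F1 = 968/1591 / 1760/1591 = 11/20

11/20


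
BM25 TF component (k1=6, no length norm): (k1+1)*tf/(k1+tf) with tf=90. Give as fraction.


BM25 TF component = (k1+1)*tf / (k1+tf)
k1 = 6, tf = 90
Numerator = (6+1)*90 = 630
Denominator = 6 + 90 = 96
= 630/96 = 105/16

105/16


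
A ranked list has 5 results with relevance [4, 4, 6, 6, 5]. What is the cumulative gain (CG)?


Cumulative Gain = sum of relevance scores
Position 1: rel=4, running sum=4
Position 2: rel=4, running sum=8
Position 3: rel=6, running sum=14
Position 4: rel=6, running sum=20
Position 5: rel=5, running sum=25
CG = 25

25


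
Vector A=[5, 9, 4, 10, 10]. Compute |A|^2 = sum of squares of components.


|A|^2 = sum of squared components
A[0]^2 = 5^2 = 25
A[1]^2 = 9^2 = 81
A[2]^2 = 4^2 = 16
A[3]^2 = 10^2 = 100
A[4]^2 = 10^2 = 100
Sum = 25 + 81 + 16 + 100 + 100 = 322

322


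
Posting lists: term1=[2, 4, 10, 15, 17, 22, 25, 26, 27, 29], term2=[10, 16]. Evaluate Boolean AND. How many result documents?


Boolean AND: find intersection of posting lists
term1 docs: [2, 4, 10, 15, 17, 22, 25, 26, 27, 29]
term2 docs: [10, 16]
Intersection: [10]
|intersection| = 1

1


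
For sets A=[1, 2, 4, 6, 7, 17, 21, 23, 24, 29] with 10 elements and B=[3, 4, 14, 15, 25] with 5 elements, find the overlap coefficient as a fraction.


A intersect B = [4]
|A intersect B| = 1
min(|A|, |B|) = min(10, 5) = 5
Overlap = 1 / 5 = 1/5

1/5


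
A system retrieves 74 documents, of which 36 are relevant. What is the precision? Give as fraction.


Precision = relevant_retrieved / total_retrieved
= 36 / 74
= 36 / (36 + 38)
= 18/37

18/37


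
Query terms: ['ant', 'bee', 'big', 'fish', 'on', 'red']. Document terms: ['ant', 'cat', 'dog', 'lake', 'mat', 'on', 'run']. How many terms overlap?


Query terms: ['ant', 'bee', 'big', 'fish', 'on', 'red']
Document terms: ['ant', 'cat', 'dog', 'lake', 'mat', 'on', 'run']
Common terms: ['ant', 'on']
Overlap count = 2

2


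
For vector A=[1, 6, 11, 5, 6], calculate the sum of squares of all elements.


|A|^2 = sum of squared components
A[0]^2 = 1^2 = 1
A[1]^2 = 6^2 = 36
A[2]^2 = 11^2 = 121
A[3]^2 = 5^2 = 25
A[4]^2 = 6^2 = 36
Sum = 1 + 36 + 121 + 25 + 36 = 219

219


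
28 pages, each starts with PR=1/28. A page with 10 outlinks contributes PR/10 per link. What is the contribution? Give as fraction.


Initial PR = 1/28 = 1/28
Outlinks = 10
Contribution per link = PR / outlinks
= 1/28 / 10
= 1/280

1/280


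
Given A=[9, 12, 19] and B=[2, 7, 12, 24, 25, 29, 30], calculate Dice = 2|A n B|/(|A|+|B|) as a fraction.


A intersect B = [12]
|A intersect B| = 1
|A| = 3, |B| = 7
Dice = 2*1 / (3+7)
= 2 / 10 = 1/5

1/5


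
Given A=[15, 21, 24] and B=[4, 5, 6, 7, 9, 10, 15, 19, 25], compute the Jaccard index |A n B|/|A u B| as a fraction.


A intersect B = [15]
|A intersect B| = 1
A union B = [4, 5, 6, 7, 9, 10, 15, 19, 21, 24, 25]
|A union B| = 11
Jaccard = 1/11 = 1/11

1/11


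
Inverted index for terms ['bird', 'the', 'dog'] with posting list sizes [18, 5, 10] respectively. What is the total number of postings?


Summing posting list sizes:
'bird': 18 postings
'the': 5 postings
'dog': 10 postings
Total = 18 + 5 + 10 = 33

33


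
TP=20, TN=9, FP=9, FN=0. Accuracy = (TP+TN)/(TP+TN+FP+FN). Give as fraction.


Accuracy = (TP + TN) / (TP + TN + FP + FN)
TP + TN = 20 + 9 = 29
Total = 20 + 9 + 9 + 0 = 38
Accuracy = 29 / 38 = 29/38

29/38


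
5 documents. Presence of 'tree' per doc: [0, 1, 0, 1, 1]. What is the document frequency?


Checking each document for 'tree':
Doc 1: absent
Doc 2: present
Doc 3: absent
Doc 4: present
Doc 5: present
df = sum of presences = 0 + 1 + 0 + 1 + 1 = 3

3


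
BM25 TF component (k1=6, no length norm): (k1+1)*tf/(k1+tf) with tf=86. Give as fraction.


BM25 TF component = (k1+1)*tf / (k1+tf)
k1 = 6, tf = 86
Numerator = (6+1)*86 = 602
Denominator = 6 + 86 = 92
= 602/92 = 301/46

301/46


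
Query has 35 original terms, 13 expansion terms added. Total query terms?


Original terms: 35
Expansion terms: 13
Total = 35 + 13 = 48

48


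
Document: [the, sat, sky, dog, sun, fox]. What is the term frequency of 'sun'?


Document has 6 words
Scanning for 'sun':
Found at positions: [4]
Count = 1

1


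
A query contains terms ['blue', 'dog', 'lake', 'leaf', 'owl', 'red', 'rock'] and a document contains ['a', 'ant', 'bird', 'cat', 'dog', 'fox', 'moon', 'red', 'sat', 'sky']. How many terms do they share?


Query terms: ['blue', 'dog', 'lake', 'leaf', 'owl', 'red', 'rock']
Document terms: ['a', 'ant', 'bird', 'cat', 'dog', 'fox', 'moon', 'red', 'sat', 'sky']
Common terms: ['dog', 'red']
Overlap count = 2

2


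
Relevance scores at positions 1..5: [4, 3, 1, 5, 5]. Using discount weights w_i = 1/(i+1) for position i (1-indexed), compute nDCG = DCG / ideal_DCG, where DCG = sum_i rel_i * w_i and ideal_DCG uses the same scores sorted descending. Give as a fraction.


Position discount weights w_i = 1/(i+1) for i=1..5:
Weights = [1/2, 1/3, 1/4, 1/5, 1/6]
Actual relevance: [4, 3, 1, 5, 5]
DCG = 4/2 + 3/3 + 1/4 + 5/5 + 5/6 = 61/12
Ideal relevance (sorted desc): [5, 5, 4, 3, 1]
Ideal DCG = 5/2 + 5/3 + 4/4 + 3/5 + 1/6 = 89/15
nDCG = DCG / ideal_DCG = 61/12 / 89/15 = 305/356

305/356


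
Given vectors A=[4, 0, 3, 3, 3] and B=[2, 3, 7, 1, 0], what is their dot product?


Dot product = sum of element-wise products
A[0]*B[0] = 4*2 = 8
A[1]*B[1] = 0*3 = 0
A[2]*B[2] = 3*7 = 21
A[3]*B[3] = 3*1 = 3
A[4]*B[4] = 3*0 = 0
Sum = 8 + 0 + 21 + 3 + 0 = 32

32


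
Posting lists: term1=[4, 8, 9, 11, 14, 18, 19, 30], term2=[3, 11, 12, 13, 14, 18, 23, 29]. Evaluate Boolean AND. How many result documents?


Boolean AND: find intersection of posting lists
term1 docs: [4, 8, 9, 11, 14, 18, 19, 30]
term2 docs: [3, 11, 12, 13, 14, 18, 23, 29]
Intersection: [11, 14, 18]
|intersection| = 3

3


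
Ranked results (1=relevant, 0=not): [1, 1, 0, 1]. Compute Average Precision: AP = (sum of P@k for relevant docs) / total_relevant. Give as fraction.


Computing P@k for each relevant position:
Position 1: relevant, P@1 = 1/1 = 1
Position 2: relevant, P@2 = 2/2 = 1
Position 3: not relevant
Position 4: relevant, P@4 = 3/4 = 3/4
Sum of P@k = 1 + 1 + 3/4 = 11/4
AP = 11/4 / 3 = 11/12

11/12


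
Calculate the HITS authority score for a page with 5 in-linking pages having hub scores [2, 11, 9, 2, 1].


Authority = sum of hub scores of in-linkers
In-link 1: hub score = 2
In-link 2: hub score = 11
In-link 3: hub score = 9
In-link 4: hub score = 2
In-link 5: hub score = 1
Authority = 2 + 11 + 9 + 2 + 1 = 25

25


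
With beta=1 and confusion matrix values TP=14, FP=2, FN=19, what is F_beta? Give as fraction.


P = TP/(TP+FP) = 14/16 = 7/8
R = TP/(TP+FN) = 14/33 = 14/33
beta^2 = 1^2 = 1
(1 + beta^2) = 2
Numerator = (1+beta^2)*P*R = 49/66
Denominator = beta^2*P + R = 7/8 + 14/33 = 343/264
F_beta = 4/7

4/7


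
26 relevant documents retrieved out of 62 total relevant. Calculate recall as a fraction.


Recall = retrieved_relevant / total_relevant
= 26 / 62
= 26 / (26 + 36)
= 13/31

13/31


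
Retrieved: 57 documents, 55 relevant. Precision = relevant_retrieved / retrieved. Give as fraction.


Precision = relevant_retrieved / total_retrieved
= 55 / 57
= 55 / (55 + 2)
= 55/57

55/57


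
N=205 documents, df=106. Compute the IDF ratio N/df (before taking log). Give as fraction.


IDF ratio = N / df
= 205 / 106
= 205/106

205/106


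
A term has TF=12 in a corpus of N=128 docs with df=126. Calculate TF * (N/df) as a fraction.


TF * (N/df)
= 12 * (128/126)
= 12 * 64/63
= 256/21

256/21


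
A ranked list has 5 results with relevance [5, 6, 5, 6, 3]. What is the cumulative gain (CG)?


Cumulative Gain = sum of relevance scores
Position 1: rel=5, running sum=5
Position 2: rel=6, running sum=11
Position 3: rel=5, running sum=16
Position 4: rel=6, running sum=22
Position 5: rel=3, running sum=25
CG = 25

25


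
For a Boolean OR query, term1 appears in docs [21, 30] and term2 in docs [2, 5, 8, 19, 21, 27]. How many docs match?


Boolean OR: find union of posting lists
term1 docs: [21, 30]
term2 docs: [2, 5, 8, 19, 21, 27]
Union: [2, 5, 8, 19, 21, 27, 30]
|union| = 7

7


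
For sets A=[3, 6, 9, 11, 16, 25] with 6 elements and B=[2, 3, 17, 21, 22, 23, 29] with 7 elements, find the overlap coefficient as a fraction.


A intersect B = [3]
|A intersect B| = 1
min(|A|, |B|) = min(6, 7) = 6
Overlap = 1 / 6 = 1/6

1/6


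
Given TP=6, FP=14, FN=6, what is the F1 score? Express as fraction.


F1 = 2 * P * R / (P + R)
P = TP/(TP+FP) = 6/20 = 3/10
R = TP/(TP+FN) = 6/12 = 1/2
2 * P * R = 2 * 3/10 * 1/2 = 3/10
P + R = 3/10 + 1/2 = 4/5
F1 = 3/10 / 4/5 = 3/8

3/8


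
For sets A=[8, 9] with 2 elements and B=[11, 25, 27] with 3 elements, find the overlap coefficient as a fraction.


A intersect B = []
|A intersect B| = 0
min(|A|, |B|) = min(2, 3) = 2
Overlap = 0 / 2 = 0

0


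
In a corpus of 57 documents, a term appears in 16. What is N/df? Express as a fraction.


IDF ratio = N / df
= 57 / 16
= 57/16

57/16


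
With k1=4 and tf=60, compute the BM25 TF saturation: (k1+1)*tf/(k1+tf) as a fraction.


BM25 TF component = (k1+1)*tf / (k1+tf)
k1 = 4, tf = 60
Numerator = (4+1)*60 = 300
Denominator = 4 + 60 = 64
= 300/64 = 75/16

75/16


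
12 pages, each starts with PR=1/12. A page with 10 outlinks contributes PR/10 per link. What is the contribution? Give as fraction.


Initial PR = 1/12 = 1/12
Outlinks = 10
Contribution per link = PR / outlinks
= 1/12 / 10
= 1/120

1/120


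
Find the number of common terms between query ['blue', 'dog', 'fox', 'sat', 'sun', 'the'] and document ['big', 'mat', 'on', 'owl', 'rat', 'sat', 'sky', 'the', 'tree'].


Query terms: ['blue', 'dog', 'fox', 'sat', 'sun', 'the']
Document terms: ['big', 'mat', 'on', 'owl', 'rat', 'sat', 'sky', 'the', 'tree']
Common terms: ['sat', 'the']
Overlap count = 2

2


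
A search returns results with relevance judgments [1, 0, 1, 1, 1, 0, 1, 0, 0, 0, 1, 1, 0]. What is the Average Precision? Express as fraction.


Computing P@k for each relevant position:
Position 1: relevant, P@1 = 1/1 = 1
Position 2: not relevant
Position 3: relevant, P@3 = 2/3 = 2/3
Position 4: relevant, P@4 = 3/4 = 3/4
Position 5: relevant, P@5 = 4/5 = 4/5
Position 6: not relevant
Position 7: relevant, P@7 = 5/7 = 5/7
Position 8: not relevant
Position 9: not relevant
Position 10: not relevant
Position 11: relevant, P@11 = 6/11 = 6/11
Position 12: relevant, P@12 = 7/12 = 7/12
Position 13: not relevant
Sum of P@k = 1 + 2/3 + 3/4 + 4/5 + 5/7 + 6/11 + 7/12 = 1948/385
AP = 1948/385 / 7 = 1948/2695

1948/2695


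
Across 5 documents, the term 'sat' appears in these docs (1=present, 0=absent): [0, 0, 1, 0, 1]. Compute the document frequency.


Checking each document for 'sat':
Doc 1: absent
Doc 2: absent
Doc 3: present
Doc 4: absent
Doc 5: present
df = sum of presences = 0 + 0 + 1 + 0 + 1 = 2

2


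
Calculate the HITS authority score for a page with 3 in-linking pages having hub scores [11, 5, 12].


Authority = sum of hub scores of in-linkers
In-link 1: hub score = 11
In-link 2: hub score = 5
In-link 3: hub score = 12
Authority = 11 + 5 + 12 = 28

28


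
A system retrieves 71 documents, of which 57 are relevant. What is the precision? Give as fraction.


Precision = relevant_retrieved / total_retrieved
= 57 / 71
= 57 / (57 + 14)
= 57/71

57/71


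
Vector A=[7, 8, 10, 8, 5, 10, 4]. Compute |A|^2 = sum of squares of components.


|A|^2 = sum of squared components
A[0]^2 = 7^2 = 49
A[1]^2 = 8^2 = 64
A[2]^2 = 10^2 = 100
A[3]^2 = 8^2 = 64
A[4]^2 = 5^2 = 25
A[5]^2 = 10^2 = 100
A[6]^2 = 4^2 = 16
Sum = 49 + 64 + 100 + 64 + 25 + 100 + 16 = 418

418


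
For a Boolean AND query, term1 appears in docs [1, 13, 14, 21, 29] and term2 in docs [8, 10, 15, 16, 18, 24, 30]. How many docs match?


Boolean AND: find intersection of posting lists
term1 docs: [1, 13, 14, 21, 29]
term2 docs: [8, 10, 15, 16, 18, 24, 30]
Intersection: []
|intersection| = 0

0


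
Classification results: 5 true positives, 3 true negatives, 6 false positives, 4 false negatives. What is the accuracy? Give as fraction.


Accuracy = (TP + TN) / (TP + TN + FP + FN)
TP + TN = 5 + 3 = 8
Total = 5 + 3 + 6 + 4 = 18
Accuracy = 8 / 18 = 4/9

4/9


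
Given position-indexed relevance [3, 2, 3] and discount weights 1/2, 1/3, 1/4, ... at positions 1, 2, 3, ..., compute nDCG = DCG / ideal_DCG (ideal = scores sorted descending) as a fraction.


Position discount weights w_i = 1/(i+1) for i=1..3:
Weights = [1/2, 1/3, 1/4]
Actual relevance: [3, 2, 3]
DCG = 3/2 + 2/3 + 3/4 = 35/12
Ideal relevance (sorted desc): [3, 3, 2]
Ideal DCG = 3/2 + 3/3 + 2/4 = 3
nDCG = DCG / ideal_DCG = 35/12 / 3 = 35/36

35/36


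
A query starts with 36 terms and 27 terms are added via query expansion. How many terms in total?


Original terms: 36
Expansion terms: 27
Total = 36 + 27 = 63

63


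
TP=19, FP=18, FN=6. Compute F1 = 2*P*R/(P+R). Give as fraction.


F1 = 2 * P * R / (P + R)
P = TP/(TP+FP) = 19/37 = 19/37
R = TP/(TP+FN) = 19/25 = 19/25
2 * P * R = 2 * 19/37 * 19/25 = 722/925
P + R = 19/37 + 19/25 = 1178/925
F1 = 722/925 / 1178/925 = 19/31

19/31


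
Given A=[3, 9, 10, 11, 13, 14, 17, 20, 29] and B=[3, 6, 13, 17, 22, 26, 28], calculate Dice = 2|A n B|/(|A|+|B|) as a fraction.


A intersect B = [3, 13, 17]
|A intersect B| = 3
|A| = 9, |B| = 7
Dice = 2*3 / (9+7)
= 6 / 16 = 3/8

3/8


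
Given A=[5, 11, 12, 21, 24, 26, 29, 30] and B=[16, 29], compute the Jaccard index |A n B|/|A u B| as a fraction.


A intersect B = [29]
|A intersect B| = 1
A union B = [5, 11, 12, 16, 21, 24, 26, 29, 30]
|A union B| = 9
Jaccard = 1/9 = 1/9

1/9


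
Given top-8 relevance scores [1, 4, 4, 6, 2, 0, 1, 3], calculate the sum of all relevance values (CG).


Cumulative Gain = sum of relevance scores
Position 1: rel=1, running sum=1
Position 2: rel=4, running sum=5
Position 3: rel=4, running sum=9
Position 4: rel=6, running sum=15
Position 5: rel=2, running sum=17
Position 6: rel=0, running sum=17
Position 7: rel=1, running sum=18
Position 8: rel=3, running sum=21
CG = 21

21


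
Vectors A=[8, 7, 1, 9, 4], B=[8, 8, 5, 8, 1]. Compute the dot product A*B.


Dot product = sum of element-wise products
A[0]*B[0] = 8*8 = 64
A[1]*B[1] = 7*8 = 56
A[2]*B[2] = 1*5 = 5
A[3]*B[3] = 9*8 = 72
A[4]*B[4] = 4*1 = 4
Sum = 64 + 56 + 5 + 72 + 4 = 201

201


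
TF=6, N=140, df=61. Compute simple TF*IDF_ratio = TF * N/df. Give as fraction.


TF * (N/df)
= 6 * (140/61)
= 6 * 140/61
= 840/61

840/61


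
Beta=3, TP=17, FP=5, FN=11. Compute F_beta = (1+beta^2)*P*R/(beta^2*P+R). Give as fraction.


P = TP/(TP+FP) = 17/22 = 17/22
R = TP/(TP+FN) = 17/28 = 17/28
beta^2 = 3^2 = 9
(1 + beta^2) = 10
Numerator = (1+beta^2)*P*R = 1445/308
Denominator = beta^2*P + R = 153/22 + 17/28 = 2329/308
F_beta = 85/137

85/137


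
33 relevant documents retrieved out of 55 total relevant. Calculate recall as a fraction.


Recall = retrieved_relevant / total_relevant
= 33 / 55
= 33 / (33 + 22)
= 3/5

3/5


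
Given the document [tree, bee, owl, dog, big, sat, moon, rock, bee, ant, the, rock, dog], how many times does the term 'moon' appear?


Document has 13 words
Scanning for 'moon':
Found at positions: [6]
Count = 1

1


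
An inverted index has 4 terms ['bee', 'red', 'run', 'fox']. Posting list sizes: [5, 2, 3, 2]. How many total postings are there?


Summing posting list sizes:
'bee': 5 postings
'red': 2 postings
'run': 3 postings
'fox': 2 postings
Total = 5 + 2 + 3 + 2 = 12

12


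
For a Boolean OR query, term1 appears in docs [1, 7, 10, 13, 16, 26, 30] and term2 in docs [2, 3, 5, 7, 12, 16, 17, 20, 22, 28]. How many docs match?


Boolean OR: find union of posting lists
term1 docs: [1, 7, 10, 13, 16, 26, 30]
term2 docs: [2, 3, 5, 7, 12, 16, 17, 20, 22, 28]
Union: [1, 2, 3, 5, 7, 10, 12, 13, 16, 17, 20, 22, 26, 28, 30]
|union| = 15

15


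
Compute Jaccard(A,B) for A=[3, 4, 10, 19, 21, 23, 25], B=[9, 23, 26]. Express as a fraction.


A intersect B = [23]
|A intersect B| = 1
A union B = [3, 4, 9, 10, 19, 21, 23, 25, 26]
|A union B| = 9
Jaccard = 1/9 = 1/9

1/9


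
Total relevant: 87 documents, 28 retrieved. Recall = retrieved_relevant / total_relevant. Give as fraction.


Recall = retrieved_relevant / total_relevant
= 28 / 87
= 28 / (28 + 59)
= 28/87

28/87


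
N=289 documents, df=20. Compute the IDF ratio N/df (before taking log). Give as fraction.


IDF ratio = N / df
= 289 / 20
= 289/20

289/20


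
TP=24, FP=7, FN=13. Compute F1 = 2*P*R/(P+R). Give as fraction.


F1 = 2 * P * R / (P + R)
P = TP/(TP+FP) = 24/31 = 24/31
R = TP/(TP+FN) = 24/37 = 24/37
2 * P * R = 2 * 24/31 * 24/37 = 1152/1147
P + R = 24/31 + 24/37 = 1632/1147
F1 = 1152/1147 / 1632/1147 = 12/17

12/17


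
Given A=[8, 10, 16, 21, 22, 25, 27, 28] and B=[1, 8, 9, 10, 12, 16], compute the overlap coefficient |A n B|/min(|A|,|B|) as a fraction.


A intersect B = [8, 10, 16]
|A intersect B| = 3
min(|A|, |B|) = min(8, 6) = 6
Overlap = 3 / 6 = 1/2

1/2


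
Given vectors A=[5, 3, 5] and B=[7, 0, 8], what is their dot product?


Dot product = sum of element-wise products
A[0]*B[0] = 5*7 = 35
A[1]*B[1] = 3*0 = 0
A[2]*B[2] = 5*8 = 40
Sum = 35 + 0 + 40 = 75

75


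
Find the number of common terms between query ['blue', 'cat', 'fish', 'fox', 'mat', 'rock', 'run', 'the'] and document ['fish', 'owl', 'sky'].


Query terms: ['blue', 'cat', 'fish', 'fox', 'mat', 'rock', 'run', 'the']
Document terms: ['fish', 'owl', 'sky']
Common terms: ['fish']
Overlap count = 1

1


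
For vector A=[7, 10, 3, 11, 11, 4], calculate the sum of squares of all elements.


|A|^2 = sum of squared components
A[0]^2 = 7^2 = 49
A[1]^2 = 10^2 = 100
A[2]^2 = 3^2 = 9
A[3]^2 = 11^2 = 121
A[4]^2 = 11^2 = 121
A[5]^2 = 4^2 = 16
Sum = 49 + 100 + 9 + 121 + 121 + 16 = 416

416


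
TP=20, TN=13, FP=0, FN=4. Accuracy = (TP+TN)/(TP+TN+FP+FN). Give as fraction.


Accuracy = (TP + TN) / (TP + TN + FP + FN)
TP + TN = 20 + 13 = 33
Total = 20 + 13 + 0 + 4 = 37
Accuracy = 33 / 37 = 33/37

33/37


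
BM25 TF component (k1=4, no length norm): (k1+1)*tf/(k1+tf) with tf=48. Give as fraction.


BM25 TF component = (k1+1)*tf / (k1+tf)
k1 = 4, tf = 48
Numerator = (4+1)*48 = 240
Denominator = 4 + 48 = 52
= 240/52 = 60/13

60/13


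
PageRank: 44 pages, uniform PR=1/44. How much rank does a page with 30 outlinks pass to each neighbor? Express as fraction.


Initial PR = 1/44 = 1/44
Outlinks = 30
Contribution per link = PR / outlinks
= 1/44 / 30
= 1/1320

1/1320


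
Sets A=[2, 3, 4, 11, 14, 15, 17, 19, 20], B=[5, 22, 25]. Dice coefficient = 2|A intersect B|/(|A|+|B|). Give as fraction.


A intersect B = []
|A intersect B| = 0
|A| = 9, |B| = 3
Dice = 2*0 / (9+3)
= 0 / 12 = 0

0


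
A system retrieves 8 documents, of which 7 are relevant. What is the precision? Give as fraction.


Precision = relevant_retrieved / total_retrieved
= 7 / 8
= 7 / (7 + 1)
= 7/8

7/8


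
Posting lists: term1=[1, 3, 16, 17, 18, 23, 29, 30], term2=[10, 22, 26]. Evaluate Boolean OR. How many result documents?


Boolean OR: find union of posting lists
term1 docs: [1, 3, 16, 17, 18, 23, 29, 30]
term2 docs: [10, 22, 26]
Union: [1, 3, 10, 16, 17, 18, 22, 23, 26, 29, 30]
|union| = 11

11


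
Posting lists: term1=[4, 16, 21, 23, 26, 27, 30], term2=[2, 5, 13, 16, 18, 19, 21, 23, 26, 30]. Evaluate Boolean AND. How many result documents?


Boolean AND: find intersection of posting lists
term1 docs: [4, 16, 21, 23, 26, 27, 30]
term2 docs: [2, 5, 13, 16, 18, 19, 21, 23, 26, 30]
Intersection: [16, 21, 23, 26, 30]
|intersection| = 5

5


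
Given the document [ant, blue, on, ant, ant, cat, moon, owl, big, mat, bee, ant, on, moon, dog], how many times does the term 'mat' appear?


Document has 15 words
Scanning for 'mat':
Found at positions: [9]
Count = 1

1


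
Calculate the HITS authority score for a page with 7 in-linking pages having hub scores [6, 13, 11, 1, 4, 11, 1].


Authority = sum of hub scores of in-linkers
In-link 1: hub score = 6
In-link 2: hub score = 13
In-link 3: hub score = 11
In-link 4: hub score = 1
In-link 5: hub score = 4
In-link 6: hub score = 11
In-link 7: hub score = 1
Authority = 6 + 13 + 11 + 1 + 4 + 11 + 1 = 47

47


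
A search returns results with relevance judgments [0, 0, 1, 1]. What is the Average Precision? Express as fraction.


Computing P@k for each relevant position:
Position 1: not relevant
Position 2: not relevant
Position 3: relevant, P@3 = 1/3 = 1/3
Position 4: relevant, P@4 = 2/4 = 1/2
Sum of P@k = 1/3 + 1/2 = 5/6
AP = 5/6 / 2 = 5/12

5/12


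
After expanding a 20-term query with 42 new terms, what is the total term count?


Original terms: 20
Expansion terms: 42
Total = 20 + 42 = 62

62


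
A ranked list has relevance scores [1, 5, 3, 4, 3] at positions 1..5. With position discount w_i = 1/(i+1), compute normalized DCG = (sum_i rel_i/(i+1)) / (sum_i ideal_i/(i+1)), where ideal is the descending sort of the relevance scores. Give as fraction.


Position discount weights w_i = 1/(i+1) for i=1..5:
Weights = [1/2, 1/3, 1/4, 1/5, 1/6]
Actual relevance: [1, 5, 3, 4, 3]
DCG = 1/2 + 5/3 + 3/4 + 4/5 + 3/6 = 253/60
Ideal relevance (sorted desc): [5, 4, 3, 3, 1]
Ideal DCG = 5/2 + 4/3 + 3/4 + 3/5 + 1/6 = 107/20
nDCG = DCG / ideal_DCG = 253/60 / 107/20 = 253/321

253/321


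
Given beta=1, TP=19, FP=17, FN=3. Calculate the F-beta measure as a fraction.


P = TP/(TP+FP) = 19/36 = 19/36
R = TP/(TP+FN) = 19/22 = 19/22
beta^2 = 1^2 = 1
(1 + beta^2) = 2
Numerator = (1+beta^2)*P*R = 361/396
Denominator = beta^2*P + R = 19/36 + 19/22 = 551/396
F_beta = 19/29

19/29


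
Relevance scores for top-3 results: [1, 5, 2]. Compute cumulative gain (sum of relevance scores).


Cumulative Gain = sum of relevance scores
Position 1: rel=1, running sum=1
Position 2: rel=5, running sum=6
Position 3: rel=2, running sum=8
CG = 8

8


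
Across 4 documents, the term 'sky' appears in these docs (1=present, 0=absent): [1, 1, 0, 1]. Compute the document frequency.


Checking each document for 'sky':
Doc 1: present
Doc 2: present
Doc 3: absent
Doc 4: present
df = sum of presences = 1 + 1 + 0 + 1 = 3

3


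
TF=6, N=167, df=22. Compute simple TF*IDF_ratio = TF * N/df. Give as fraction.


TF * (N/df)
= 6 * (167/22)
= 6 * 167/22
= 501/11

501/11


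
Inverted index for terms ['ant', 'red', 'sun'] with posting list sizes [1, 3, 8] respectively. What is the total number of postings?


Summing posting list sizes:
'ant': 1 postings
'red': 3 postings
'sun': 8 postings
Total = 1 + 3 + 8 = 12

12


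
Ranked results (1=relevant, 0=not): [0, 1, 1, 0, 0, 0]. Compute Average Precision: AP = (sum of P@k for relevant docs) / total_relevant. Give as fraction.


Computing P@k for each relevant position:
Position 1: not relevant
Position 2: relevant, P@2 = 1/2 = 1/2
Position 3: relevant, P@3 = 2/3 = 2/3
Position 4: not relevant
Position 5: not relevant
Position 6: not relevant
Sum of P@k = 1/2 + 2/3 = 7/6
AP = 7/6 / 2 = 7/12

7/12
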